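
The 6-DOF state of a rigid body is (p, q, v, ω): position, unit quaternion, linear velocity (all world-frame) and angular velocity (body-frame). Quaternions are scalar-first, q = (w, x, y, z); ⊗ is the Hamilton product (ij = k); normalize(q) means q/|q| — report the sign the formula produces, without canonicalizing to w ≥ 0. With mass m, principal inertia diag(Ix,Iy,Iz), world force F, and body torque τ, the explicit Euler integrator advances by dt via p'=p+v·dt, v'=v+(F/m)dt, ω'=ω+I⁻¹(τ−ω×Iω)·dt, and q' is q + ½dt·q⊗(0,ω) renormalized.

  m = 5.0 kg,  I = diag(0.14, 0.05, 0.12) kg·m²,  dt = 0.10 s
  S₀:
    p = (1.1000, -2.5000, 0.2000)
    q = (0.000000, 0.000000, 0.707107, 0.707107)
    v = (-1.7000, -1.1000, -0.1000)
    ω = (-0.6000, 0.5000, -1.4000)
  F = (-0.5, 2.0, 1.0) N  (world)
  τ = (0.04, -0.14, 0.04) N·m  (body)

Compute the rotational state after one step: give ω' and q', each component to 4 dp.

ω' = (-0.5364, 0.1864, -1.3892)
q' = (0.0317, -0.0670, 0.6837, 0.7260)

precession coupling ω×(Iω) = (-0.0490, 0.0168, 0.0270)
α = I⁻¹(τ − ω×Iω) = (0.6357, -3.1360, 0.1083)
new body rate ω' = (-0.5364, 0.1864, -1.3892)
Hamilton product q⊗(0,ω) = (0.6363963, -1.3435033, -0.4242642, 0.4242642)
q + ½dt·q⊗(0,ω), renormalized = (0.0317, -0.0670, 0.6837, 0.7260)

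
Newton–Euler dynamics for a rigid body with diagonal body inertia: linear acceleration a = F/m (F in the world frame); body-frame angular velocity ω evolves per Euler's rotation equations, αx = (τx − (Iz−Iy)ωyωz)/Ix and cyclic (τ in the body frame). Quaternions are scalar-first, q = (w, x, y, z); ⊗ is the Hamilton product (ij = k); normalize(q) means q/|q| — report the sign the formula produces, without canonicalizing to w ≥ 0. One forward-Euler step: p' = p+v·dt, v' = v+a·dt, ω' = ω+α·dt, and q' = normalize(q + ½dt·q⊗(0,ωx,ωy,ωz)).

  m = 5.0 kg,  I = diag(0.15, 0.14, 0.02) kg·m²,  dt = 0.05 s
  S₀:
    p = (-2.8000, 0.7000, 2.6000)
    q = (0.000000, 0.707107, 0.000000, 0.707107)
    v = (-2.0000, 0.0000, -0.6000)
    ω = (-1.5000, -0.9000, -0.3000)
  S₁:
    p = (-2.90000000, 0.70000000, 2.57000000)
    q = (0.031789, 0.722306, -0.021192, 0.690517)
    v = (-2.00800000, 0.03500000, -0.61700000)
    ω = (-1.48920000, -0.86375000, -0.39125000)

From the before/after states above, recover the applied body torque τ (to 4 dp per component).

τ = (0.0000, 0.1600, -0.0500)

Δω = ω₁−ω₀ = (0.01080000, 0.03625000, -0.09125000)
precession coupling = (-0.0324, 0.0585, -0.0135)
τ = I·(Δω/dt) + ω₀×(Iω₀) = (0.0000, 0.1600, -0.0500)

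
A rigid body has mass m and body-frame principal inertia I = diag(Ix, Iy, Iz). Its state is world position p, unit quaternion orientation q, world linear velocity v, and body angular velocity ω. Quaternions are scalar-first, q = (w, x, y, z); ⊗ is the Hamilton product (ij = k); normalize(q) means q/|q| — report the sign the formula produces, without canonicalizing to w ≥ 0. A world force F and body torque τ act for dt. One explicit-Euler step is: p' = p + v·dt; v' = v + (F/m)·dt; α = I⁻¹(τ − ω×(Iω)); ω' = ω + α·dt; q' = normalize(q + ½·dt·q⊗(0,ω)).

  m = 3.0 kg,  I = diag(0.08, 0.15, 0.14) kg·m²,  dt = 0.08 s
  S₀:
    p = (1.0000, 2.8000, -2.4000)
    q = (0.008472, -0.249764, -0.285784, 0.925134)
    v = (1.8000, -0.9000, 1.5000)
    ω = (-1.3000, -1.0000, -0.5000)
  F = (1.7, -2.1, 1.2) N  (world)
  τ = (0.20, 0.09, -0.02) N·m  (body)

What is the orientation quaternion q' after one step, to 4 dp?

q' = (0.0025, -0.2070, -0.3384, 0.9179)

2q̇ = q⊗(0,ω) = (-0.1479102, 1.0570124, -1.3360282, -0.1259912)
q' = normalize(q + ½dt·q⊗(0,ω)) = (0.0025, -0.2070, -0.3384, 0.9179)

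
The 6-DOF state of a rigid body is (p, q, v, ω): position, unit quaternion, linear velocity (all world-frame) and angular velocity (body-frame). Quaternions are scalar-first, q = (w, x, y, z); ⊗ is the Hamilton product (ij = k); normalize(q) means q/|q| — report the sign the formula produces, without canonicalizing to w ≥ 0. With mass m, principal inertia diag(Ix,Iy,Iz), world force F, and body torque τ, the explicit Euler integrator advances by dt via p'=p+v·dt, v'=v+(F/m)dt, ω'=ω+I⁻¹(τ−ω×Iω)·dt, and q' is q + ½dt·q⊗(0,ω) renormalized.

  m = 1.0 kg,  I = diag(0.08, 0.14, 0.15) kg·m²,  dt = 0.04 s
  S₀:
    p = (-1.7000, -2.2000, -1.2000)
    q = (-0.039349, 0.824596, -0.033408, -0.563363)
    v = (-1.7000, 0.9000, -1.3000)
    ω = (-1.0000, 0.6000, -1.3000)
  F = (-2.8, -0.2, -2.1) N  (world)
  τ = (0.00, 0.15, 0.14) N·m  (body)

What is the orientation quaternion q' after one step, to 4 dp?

Hamilton product q⊗(0,ω) = (0.1122689, 0.4207972, 1.6117284, 0.5125033)
q + ½dt·q⊗(0,ω), renormalized = (-0.0371, 0.8325, -0.0012, -0.5528)

q' = (-0.0371, 0.8325, -0.0012, -0.5528)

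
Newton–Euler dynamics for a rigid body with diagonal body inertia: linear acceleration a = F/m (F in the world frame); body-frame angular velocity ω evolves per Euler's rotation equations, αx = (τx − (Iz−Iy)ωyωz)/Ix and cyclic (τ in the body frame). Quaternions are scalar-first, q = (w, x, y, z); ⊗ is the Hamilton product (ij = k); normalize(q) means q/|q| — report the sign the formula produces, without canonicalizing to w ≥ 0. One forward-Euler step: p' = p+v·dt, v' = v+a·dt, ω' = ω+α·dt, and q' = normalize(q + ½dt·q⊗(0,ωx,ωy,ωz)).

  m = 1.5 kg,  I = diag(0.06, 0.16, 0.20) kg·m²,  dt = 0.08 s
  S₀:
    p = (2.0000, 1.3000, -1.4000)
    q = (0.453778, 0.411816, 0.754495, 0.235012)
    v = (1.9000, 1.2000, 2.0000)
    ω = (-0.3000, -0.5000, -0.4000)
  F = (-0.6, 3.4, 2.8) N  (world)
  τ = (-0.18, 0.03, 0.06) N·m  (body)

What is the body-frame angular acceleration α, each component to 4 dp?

precession coupling ω×(Iω) = (0.0080, -0.0168, 0.0150)
angular accel α = (-3.1333, 0.2925, 0.2250)

α = (-3.1333, 0.2925, 0.2250)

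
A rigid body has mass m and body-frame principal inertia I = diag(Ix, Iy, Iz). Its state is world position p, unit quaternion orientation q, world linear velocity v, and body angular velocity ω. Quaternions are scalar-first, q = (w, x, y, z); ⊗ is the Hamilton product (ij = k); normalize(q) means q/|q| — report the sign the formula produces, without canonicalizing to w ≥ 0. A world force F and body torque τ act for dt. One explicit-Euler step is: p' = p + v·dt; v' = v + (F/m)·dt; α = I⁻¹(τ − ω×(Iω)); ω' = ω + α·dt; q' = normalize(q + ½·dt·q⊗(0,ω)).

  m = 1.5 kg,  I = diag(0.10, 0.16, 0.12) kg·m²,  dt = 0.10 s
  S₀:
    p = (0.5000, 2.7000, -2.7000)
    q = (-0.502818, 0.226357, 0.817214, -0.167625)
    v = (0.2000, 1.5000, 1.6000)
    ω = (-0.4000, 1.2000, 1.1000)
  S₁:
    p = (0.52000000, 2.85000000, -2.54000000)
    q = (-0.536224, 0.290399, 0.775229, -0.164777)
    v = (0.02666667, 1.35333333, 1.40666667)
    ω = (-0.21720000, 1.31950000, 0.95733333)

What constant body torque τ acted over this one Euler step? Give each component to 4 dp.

rate change Δω = (0.18280000, 0.11950000, -0.14266667)
precession coupling = (-0.0528, 0.0088, -0.0288)
τ = I·(Δω/dt) + ω₀×(Iω₀) = (0.1300, 0.2000, -0.2000)

τ = (0.1300, 0.2000, -0.2000)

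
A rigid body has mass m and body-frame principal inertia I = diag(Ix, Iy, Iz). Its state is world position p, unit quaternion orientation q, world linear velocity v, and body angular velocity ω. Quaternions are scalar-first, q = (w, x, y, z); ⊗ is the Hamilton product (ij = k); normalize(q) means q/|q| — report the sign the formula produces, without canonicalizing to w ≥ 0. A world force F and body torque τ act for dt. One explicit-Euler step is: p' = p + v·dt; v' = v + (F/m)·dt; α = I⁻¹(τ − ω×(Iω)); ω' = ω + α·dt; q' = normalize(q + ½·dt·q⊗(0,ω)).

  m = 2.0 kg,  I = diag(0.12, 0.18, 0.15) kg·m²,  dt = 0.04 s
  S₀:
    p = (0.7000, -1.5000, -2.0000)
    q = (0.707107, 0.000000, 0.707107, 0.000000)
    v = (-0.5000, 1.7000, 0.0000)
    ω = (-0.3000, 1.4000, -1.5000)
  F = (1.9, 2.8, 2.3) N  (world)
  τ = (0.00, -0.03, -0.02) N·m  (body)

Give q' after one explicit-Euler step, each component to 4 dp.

q' = (0.6867, -0.0254, 0.7263, -0.0170)

q⊗(0,ω) = (-0.9899498, -1.2727926, 0.9899498, -0.8485284)
q' = normalize(q + ½dt·q⊗(0,ω)) = (0.6867, -0.0254, 0.7263, -0.0170)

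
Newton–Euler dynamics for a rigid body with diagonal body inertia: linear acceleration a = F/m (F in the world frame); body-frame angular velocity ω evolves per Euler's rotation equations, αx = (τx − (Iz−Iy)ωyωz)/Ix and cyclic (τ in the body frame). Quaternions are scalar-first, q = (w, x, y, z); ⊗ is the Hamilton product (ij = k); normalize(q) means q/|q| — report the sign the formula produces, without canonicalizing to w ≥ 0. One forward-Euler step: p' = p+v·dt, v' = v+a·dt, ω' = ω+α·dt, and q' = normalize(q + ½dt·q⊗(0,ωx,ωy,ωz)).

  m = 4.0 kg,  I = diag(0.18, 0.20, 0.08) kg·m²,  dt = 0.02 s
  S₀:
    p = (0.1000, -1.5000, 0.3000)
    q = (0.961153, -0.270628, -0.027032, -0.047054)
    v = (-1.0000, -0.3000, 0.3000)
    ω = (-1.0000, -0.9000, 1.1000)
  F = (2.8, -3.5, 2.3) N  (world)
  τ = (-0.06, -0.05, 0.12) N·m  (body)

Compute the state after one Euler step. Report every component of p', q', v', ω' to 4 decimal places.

p' = (0.0800, -1.5060, 0.3060)
q' = (0.9586, -0.2809, -0.0322, -0.0343)
v' = (-0.9860, -0.3175, 0.3115)
ω' = (-1.0199, -0.8940, 1.1255)

angular accel α = (-0.9933, 0.3000, 1.2750)
ω' = ω + α·dt = (-1.0199, -0.8940, 1.1255)
2q̇ = q⊗(0,ω) = (-0.2431974, -1.0332368, -0.5202929, 1.2738015)
q + ½dt·q⊗(0,ω), renormalized = (0.9586, -0.2809, -0.0322, -0.0343)
p' = p + v·dt = (0.0800, -1.5060, 0.3060)
new velocity v' = (-0.9860, -0.3175, 0.3115)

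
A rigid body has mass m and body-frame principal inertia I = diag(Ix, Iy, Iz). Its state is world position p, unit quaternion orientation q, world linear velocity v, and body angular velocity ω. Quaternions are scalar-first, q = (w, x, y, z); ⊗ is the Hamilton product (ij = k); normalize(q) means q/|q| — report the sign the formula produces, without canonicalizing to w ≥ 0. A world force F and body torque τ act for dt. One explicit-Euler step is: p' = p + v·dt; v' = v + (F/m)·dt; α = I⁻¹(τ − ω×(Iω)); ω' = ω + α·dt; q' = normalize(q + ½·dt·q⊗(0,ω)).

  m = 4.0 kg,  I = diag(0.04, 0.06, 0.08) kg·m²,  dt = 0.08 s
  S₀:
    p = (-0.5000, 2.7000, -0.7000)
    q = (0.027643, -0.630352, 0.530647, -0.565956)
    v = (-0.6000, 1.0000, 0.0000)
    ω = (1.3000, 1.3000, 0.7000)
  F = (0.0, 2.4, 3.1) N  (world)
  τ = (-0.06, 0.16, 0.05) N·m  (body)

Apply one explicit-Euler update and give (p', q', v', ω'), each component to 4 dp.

p' = (-0.5480, 2.7800, -0.7000)
q' = (0.0485, -0.5828, 0.5187, -0.6236)
v' = (-0.6000, 1.0480, 0.0620)
ω' = (1.1436, 1.5619, 0.7162)

gyro term ω×Iω = (0.0182, -0.0364, 0.0338)
α = I⁻¹(τ − ω×Iω) = (-1.9550, 3.2733, 0.2025)
ω + α·dt = (1.1436, 1.5619, 0.7162)
2q̇ = q⊗(0,ω) = (0.5257857, 1.1431316, -0.2585605, -1.4899486)
q + ½dt·q⊗(0,ω), renormalized = (0.0485, -0.5828, 0.5187, -0.6236)
linear accel F/m = (0.0000, 0.6000, 0.7750)
new position p' = (-0.5480, 2.7800, -0.7000)
v + (F/m)dt = (-0.6000, 1.0480, 0.0620)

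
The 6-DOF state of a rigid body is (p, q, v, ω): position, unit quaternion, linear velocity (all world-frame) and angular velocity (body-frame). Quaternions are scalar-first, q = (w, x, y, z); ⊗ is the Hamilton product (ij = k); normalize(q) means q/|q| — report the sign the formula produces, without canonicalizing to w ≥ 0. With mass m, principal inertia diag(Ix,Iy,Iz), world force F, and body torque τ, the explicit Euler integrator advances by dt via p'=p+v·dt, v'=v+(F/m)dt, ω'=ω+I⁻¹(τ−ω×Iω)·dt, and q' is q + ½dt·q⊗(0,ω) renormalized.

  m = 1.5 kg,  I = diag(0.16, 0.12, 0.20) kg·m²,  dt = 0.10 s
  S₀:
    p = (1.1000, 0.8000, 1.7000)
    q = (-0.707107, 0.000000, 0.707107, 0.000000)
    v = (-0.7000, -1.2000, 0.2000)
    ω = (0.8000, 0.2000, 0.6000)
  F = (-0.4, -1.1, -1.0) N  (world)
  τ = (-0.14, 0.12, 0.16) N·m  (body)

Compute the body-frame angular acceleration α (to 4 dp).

α = (-0.9350, 1.1600, 0.8320)

ω×(Iω) gyroscopic = (0.0096, -0.0192, -0.0064)
angular accel α = (-0.9350, 1.1600, 0.8320)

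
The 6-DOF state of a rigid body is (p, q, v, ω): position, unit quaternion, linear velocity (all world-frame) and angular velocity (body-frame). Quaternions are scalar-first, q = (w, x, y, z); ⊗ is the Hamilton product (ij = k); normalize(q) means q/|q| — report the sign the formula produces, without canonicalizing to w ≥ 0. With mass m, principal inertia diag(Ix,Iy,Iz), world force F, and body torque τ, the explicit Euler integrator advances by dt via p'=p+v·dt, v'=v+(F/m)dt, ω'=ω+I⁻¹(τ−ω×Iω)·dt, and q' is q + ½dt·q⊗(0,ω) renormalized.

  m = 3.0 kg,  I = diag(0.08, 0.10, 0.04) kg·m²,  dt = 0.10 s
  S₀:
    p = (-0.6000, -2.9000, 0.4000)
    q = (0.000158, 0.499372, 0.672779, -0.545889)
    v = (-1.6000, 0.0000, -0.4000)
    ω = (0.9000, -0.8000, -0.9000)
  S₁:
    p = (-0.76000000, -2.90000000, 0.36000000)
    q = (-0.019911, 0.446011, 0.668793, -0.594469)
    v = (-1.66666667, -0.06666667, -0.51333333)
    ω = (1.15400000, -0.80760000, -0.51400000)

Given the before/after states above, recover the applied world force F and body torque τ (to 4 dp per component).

v₁ − v₀ = (-0.06666667, -0.06666667, -0.11333333)
F = m·Δv/dt = (-2.0000, -2.0000, -3.4000)
ω₁ − ω₀ = (0.25400000, -0.00760000, 0.38600000)
ω₀×(Iω₀) = (-0.0432, -0.0324, -0.0144)
τ = I·(Δω/dt) + ω₀×(Iω₀) = (0.1600, -0.0400, 0.1400)

F = (-2.0000, -2.0000, -3.4000)
τ = (0.1600, -0.0400, 0.1400)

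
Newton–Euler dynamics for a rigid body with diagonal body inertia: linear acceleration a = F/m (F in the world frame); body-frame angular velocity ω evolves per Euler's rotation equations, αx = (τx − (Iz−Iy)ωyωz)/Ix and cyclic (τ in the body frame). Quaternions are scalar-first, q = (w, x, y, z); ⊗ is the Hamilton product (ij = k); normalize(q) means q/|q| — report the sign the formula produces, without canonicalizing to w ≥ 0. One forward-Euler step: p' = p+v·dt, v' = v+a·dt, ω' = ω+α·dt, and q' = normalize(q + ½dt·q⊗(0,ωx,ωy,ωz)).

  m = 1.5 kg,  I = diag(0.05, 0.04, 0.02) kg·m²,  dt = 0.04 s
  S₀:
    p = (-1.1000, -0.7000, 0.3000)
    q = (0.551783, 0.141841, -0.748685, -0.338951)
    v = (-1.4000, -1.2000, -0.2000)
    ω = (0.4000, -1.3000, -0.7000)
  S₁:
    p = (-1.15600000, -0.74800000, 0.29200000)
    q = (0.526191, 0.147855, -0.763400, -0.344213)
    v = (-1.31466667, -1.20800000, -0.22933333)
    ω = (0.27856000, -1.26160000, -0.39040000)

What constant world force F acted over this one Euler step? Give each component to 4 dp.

F = (3.2000, -0.3000, -1.1000)

v₁ − v₀ = (0.08533333, -0.00800000, -0.02933333)
applied force F = (3.2000, -0.3000, -1.1000)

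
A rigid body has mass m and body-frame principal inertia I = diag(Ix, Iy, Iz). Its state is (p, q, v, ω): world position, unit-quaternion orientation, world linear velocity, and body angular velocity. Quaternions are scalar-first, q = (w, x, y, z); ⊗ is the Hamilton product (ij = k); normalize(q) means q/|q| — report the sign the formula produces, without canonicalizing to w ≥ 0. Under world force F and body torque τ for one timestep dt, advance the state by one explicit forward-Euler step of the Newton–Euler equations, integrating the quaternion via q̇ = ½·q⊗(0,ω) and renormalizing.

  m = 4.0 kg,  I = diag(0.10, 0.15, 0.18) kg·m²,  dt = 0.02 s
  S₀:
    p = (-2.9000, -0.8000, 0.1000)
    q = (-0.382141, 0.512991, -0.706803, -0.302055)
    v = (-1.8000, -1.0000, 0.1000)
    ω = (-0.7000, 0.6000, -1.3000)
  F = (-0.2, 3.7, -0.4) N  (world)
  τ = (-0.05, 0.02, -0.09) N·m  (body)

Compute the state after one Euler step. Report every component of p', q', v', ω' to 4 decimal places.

angular accel α = (-0.2660, 0.6187, -0.3833)
ω' = ω + α·dt = (-0.7053, 0.6124, -1.3077)
2q̇ = q⊗(0,ω) = (0.3905040, 1.3675756, 0.6490422, 0.3098158)
q + ½dt·q⊗(0,ω), renormalized = (-0.3782, 0.5266, -0.7002, -0.2989)
a = F/m = (-0.0500, 0.9250, -0.1000)
p' = p + v·dt = (-2.9360, -0.8200, 0.1020)
v' = v + a·dt = (-1.8010, -0.9815, 0.0980)

p' = (-2.9360, -0.8200, 0.1020)
q' = (-0.3782, 0.5266, -0.7002, -0.2989)
v' = (-1.8010, -0.9815, 0.0980)
ω' = (-0.7053, 0.6124, -1.3077)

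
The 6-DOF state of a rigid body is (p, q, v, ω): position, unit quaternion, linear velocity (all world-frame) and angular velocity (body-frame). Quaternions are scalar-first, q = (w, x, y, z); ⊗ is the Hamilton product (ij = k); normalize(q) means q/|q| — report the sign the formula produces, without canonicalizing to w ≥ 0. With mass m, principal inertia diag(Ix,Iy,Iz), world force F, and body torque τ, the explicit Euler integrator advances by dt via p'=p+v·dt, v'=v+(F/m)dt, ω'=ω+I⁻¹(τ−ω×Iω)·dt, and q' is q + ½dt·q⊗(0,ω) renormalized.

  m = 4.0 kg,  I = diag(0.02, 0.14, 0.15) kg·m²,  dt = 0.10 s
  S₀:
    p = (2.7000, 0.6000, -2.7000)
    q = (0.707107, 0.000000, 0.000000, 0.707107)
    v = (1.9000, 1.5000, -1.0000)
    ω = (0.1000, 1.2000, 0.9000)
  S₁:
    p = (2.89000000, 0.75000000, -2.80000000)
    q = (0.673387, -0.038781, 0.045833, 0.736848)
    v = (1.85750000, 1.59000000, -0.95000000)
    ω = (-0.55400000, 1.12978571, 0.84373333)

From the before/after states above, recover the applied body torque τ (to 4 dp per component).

ω₁ − ω₀ = (-0.65400000, -0.07021429, -0.05626667)
precession coupling = (0.0108, -0.0117, 0.0144)
applied torque τ = (-0.1200, -0.1100, -0.0700)

τ = (-0.1200, -0.1100, -0.0700)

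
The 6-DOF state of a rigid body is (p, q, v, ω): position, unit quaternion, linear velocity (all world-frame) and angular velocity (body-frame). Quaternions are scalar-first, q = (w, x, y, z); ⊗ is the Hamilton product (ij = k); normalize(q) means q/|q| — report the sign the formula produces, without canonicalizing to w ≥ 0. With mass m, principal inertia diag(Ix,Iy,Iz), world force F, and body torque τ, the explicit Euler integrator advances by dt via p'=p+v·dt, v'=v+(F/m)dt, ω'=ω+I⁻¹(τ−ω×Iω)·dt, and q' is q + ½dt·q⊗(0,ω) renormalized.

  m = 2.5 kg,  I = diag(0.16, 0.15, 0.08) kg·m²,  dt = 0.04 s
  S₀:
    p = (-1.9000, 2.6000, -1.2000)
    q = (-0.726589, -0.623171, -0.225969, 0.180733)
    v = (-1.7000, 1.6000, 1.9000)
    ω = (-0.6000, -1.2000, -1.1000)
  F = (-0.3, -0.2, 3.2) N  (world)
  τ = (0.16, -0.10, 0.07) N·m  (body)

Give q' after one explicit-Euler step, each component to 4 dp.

q⊗(0,ω) = (-0.4462591, 0.9013989, 0.0779789, 1.4114717)
q' = normalize(q + ½dt·q⊗(0,ω)) = (-0.7351, -0.6048, -0.2243, 0.2088)

q' = (-0.7351, -0.6048, -0.2243, 0.2088)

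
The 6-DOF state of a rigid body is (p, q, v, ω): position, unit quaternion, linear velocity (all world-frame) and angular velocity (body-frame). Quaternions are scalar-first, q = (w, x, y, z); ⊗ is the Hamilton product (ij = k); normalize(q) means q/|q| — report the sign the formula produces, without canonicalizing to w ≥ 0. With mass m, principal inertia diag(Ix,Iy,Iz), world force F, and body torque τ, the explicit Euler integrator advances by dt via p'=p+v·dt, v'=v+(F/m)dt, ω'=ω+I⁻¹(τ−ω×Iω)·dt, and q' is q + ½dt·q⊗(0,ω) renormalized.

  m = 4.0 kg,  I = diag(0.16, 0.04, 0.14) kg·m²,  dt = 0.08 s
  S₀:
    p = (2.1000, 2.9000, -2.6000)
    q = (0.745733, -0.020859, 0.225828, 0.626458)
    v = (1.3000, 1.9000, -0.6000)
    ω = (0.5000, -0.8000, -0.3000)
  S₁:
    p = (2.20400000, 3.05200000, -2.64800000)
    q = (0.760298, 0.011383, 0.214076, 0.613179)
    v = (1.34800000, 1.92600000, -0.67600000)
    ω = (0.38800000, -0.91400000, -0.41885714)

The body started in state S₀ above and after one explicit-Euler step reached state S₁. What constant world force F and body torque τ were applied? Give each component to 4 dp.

F = (2.4000, 1.3000, -3.8000)
τ = (-0.2000, -0.0600, -0.1600)

v₁ − v₀ = (0.04800000, 0.02600000, -0.07600000)
F = m·Δv/dt = (2.4000, 1.3000, -3.8000)
Δω = ω₁−ω₀ = (-0.11200000, -0.11400000, -0.11885714)
precession coupling = (0.0240, -0.0030, 0.0480)
applied torque τ = (-0.2000, -0.0600, -0.1600)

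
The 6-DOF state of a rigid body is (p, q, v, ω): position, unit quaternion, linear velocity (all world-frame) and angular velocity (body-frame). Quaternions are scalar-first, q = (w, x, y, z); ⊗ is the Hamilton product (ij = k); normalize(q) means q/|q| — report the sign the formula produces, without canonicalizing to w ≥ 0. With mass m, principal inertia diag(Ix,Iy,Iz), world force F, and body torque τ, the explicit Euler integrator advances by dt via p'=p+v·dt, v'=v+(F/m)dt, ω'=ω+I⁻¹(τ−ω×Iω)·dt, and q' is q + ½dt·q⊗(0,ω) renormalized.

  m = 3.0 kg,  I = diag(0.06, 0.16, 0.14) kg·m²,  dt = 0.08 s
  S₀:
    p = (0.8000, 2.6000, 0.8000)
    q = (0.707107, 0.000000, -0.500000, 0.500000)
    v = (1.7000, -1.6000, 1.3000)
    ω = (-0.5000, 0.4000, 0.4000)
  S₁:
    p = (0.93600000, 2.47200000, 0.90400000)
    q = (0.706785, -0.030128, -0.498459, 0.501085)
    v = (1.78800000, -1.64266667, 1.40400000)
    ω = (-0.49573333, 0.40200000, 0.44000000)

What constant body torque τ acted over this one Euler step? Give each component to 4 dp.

Δω = ω₁−ω₀ = (0.00426667, 0.00200000, 0.04000000)
applied torque τ = (0.0000, 0.0200, 0.0500)

τ = (0.0000, 0.0200, 0.0500)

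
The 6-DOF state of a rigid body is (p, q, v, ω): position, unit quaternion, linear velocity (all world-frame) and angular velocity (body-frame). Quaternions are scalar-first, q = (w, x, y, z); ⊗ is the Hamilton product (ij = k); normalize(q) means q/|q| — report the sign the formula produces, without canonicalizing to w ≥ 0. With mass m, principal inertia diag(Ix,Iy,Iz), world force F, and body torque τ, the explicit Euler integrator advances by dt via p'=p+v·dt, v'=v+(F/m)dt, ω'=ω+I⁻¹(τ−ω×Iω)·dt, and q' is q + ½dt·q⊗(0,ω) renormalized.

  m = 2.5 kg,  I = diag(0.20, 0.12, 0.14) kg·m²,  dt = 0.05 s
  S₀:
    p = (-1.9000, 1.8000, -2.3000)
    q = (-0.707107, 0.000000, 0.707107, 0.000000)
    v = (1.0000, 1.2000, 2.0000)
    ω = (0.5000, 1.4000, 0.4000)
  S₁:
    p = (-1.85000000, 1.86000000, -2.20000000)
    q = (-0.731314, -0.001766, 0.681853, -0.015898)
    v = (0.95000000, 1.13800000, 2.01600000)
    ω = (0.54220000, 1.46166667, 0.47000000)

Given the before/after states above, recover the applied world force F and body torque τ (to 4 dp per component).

velocity change Δv = (-0.05000000, -0.06200000, 0.01600000)
m·(v₁−v₀)/dt = (-2.5000, -3.1000, 0.8000)
Δω = ω₁−ω₀ = (0.04220000, 0.06166667, 0.07000000)
applied torque τ = (0.1800, 0.1600, 0.1400)

F = (-2.5000, -3.1000, 0.8000)
τ = (0.1800, 0.1600, 0.1400)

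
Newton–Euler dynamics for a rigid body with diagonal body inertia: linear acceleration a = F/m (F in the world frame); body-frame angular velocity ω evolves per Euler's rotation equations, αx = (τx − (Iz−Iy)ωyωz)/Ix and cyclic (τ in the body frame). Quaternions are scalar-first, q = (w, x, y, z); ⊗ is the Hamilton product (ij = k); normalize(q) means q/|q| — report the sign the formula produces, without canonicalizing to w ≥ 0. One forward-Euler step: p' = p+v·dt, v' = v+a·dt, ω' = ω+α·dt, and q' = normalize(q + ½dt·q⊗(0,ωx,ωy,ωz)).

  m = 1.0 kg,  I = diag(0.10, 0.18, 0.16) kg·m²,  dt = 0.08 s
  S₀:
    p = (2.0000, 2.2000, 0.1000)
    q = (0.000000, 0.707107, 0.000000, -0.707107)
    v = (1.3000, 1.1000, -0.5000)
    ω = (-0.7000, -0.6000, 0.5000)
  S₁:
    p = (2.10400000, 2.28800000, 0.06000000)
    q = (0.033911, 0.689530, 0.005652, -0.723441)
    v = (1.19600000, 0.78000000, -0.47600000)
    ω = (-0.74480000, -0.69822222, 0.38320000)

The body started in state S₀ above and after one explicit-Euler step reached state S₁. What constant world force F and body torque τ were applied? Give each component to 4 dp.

F = (-1.3000, -4.0000, 0.3000)
τ = (-0.0500, -0.2000, -0.2000)

Δv = v₁−v₀ = (-0.10400000, -0.32000000, 0.02400000)
applied force F = (-1.3000, -4.0000, 0.3000)
rate change Δω = (-0.04480000, -0.09822222, -0.11680000)
gyro term ω₀×Iω₀ = (0.0060, 0.0210, 0.0336)
I·α + gyro = (-0.0500, -0.2000, -0.2000)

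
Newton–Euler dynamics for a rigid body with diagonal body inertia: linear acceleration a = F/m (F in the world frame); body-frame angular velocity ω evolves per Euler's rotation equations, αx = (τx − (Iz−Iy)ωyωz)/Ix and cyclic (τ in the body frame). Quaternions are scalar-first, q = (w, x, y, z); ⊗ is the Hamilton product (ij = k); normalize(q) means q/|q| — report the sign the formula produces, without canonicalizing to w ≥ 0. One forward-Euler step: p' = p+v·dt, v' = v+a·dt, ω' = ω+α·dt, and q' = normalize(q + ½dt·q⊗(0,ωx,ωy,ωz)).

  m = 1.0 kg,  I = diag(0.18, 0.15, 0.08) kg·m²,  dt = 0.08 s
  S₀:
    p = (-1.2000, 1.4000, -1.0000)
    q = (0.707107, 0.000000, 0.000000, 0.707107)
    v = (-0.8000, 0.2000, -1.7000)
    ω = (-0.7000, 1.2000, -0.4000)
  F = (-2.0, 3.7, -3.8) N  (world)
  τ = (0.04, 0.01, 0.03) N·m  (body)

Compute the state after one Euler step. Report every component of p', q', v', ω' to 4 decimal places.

p' = (-1.2640, 1.4160, -1.1360)
q' = (0.7172, -0.0537, 0.0141, 0.6946)
v' = (-0.9600, 0.4960, -2.0040)
ω' = (-0.6972, 1.1904, -0.3952)

a = (-2.0000, 3.7000, -3.8000)
p' = p + v·dt = (-1.2640, 1.4160, -1.1360)
v' = v + a·dt = (-0.9600, 0.4960, -2.0040)
ω×(Iω) gyroscopic = (0.0336, 0.0280, 0.0252)
(τ − ω×Iω)/I = (0.0356, -0.1200, 0.0600)
ω + α·dt = (-0.6972, 1.1904, -0.3952)
q⊗(0,ω) = (0.2828428, -1.3435033, 0.3535535, -0.2828428)
q + ½dt·q⊗(0,ω), renormalized = (0.7172, -0.0537, 0.0141, 0.6946)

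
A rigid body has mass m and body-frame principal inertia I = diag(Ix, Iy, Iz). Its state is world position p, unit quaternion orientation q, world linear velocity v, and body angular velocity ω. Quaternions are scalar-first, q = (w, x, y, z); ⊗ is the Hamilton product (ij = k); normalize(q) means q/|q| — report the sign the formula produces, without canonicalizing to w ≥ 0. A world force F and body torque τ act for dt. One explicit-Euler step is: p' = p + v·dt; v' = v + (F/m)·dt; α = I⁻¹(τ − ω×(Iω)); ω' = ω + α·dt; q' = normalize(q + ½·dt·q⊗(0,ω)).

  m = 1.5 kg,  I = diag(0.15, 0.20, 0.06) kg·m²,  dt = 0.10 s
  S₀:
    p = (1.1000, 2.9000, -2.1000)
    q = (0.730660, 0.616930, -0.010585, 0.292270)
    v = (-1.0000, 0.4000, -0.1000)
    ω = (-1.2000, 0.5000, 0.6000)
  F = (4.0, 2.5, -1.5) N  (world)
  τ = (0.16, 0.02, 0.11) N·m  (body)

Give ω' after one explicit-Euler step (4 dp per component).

ω×(Iω) gyroscopic = (-0.0420, -0.0648, -0.0300)
α = I⁻¹(τ − ω×Iω) = (1.3467, 0.4240, 2.3333)
ω + α·dt = (-1.0653, 0.5424, 0.8333)

ω' = (-1.0653, 0.5424, 0.8333)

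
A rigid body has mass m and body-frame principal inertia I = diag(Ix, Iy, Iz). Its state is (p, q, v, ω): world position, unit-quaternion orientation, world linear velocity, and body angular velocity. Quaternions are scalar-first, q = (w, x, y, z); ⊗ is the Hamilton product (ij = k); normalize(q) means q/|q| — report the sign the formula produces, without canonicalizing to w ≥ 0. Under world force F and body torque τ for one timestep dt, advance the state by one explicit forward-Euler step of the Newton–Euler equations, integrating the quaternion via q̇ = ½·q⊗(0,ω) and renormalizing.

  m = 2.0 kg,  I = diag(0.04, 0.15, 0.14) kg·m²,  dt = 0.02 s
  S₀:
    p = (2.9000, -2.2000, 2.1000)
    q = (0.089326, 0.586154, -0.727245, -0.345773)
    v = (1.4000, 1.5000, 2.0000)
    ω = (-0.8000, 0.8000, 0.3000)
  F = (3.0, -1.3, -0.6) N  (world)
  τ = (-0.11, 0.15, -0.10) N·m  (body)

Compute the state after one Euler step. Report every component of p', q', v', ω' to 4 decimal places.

p' = (2.9280, -2.1700, 2.1400)
q' = (0.1009, 0.5860, -0.7255, -0.3466)
v' = (1.4300, 1.4870, 1.9940)
ω' = (-0.8538, 0.8168, 0.2958)

a = F/m = (1.5000, -0.6500, -0.3000)
p' = p + v·dt = (2.9280, -2.1700, 2.1400)
v' = v + a·dt = (1.4300, 1.4870, 1.9940)
angular accel α = (-2.6900, 0.8400, -0.2114)
ω' = ω + α·dt = (-0.8538, 0.8168, 0.2958)
q⊗(0,ω) = (1.1544511, -0.0130159, 0.1722330, -0.0860750)
updated quaternion q' = (0.1009, 0.5860, -0.7255, -0.3466)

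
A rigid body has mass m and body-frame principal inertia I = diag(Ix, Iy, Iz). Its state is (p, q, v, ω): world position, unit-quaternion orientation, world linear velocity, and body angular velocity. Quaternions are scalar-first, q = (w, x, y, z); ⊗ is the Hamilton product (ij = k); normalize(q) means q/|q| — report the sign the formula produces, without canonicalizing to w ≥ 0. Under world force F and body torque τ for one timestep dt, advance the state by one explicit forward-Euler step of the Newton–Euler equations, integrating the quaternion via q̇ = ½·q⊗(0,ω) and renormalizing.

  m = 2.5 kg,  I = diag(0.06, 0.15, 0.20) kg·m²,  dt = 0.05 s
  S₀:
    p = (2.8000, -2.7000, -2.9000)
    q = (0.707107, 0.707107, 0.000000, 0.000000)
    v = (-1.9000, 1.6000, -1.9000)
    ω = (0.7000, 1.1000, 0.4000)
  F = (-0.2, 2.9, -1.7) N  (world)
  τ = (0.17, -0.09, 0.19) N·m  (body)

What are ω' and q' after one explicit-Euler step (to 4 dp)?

angular accel α = (2.4667, -0.3387, 0.6035)
new body rate ω' = (0.8233, 1.0831, 0.4302)
q⊗(0,ω) = (-0.4949749, 0.4949749, 0.4949749, 1.0606605)
q' = normalize(q + ½dt·q⊗(0,ω)) = (0.6943, 0.7191, 0.0124, 0.0265)

ω' = (0.8233, 1.0831, 0.4302)
q' = (0.6943, 0.7191, 0.0124, 0.0265)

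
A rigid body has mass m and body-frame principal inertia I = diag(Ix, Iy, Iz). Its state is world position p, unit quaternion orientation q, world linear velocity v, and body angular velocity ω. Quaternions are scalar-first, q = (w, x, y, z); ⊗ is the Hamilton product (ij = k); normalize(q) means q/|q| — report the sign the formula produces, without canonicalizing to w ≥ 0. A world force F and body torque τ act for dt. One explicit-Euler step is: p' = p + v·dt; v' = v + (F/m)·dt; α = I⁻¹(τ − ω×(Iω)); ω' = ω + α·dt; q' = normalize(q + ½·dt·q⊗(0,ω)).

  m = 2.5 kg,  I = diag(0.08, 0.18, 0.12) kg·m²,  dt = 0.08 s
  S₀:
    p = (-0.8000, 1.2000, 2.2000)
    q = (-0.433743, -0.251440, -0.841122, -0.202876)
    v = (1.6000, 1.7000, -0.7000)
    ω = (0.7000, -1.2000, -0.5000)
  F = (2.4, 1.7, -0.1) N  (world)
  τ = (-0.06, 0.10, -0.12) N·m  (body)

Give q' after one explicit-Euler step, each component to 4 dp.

q' = (-0.4703, -0.2561, -0.8296, -0.1583)

Hamilton product q⊗(0,ω) = (-0.9347764, -0.1265103, 0.2527584, 1.1073849)
updated quaternion q' = (-0.4703, -0.2561, -0.8296, -0.1583)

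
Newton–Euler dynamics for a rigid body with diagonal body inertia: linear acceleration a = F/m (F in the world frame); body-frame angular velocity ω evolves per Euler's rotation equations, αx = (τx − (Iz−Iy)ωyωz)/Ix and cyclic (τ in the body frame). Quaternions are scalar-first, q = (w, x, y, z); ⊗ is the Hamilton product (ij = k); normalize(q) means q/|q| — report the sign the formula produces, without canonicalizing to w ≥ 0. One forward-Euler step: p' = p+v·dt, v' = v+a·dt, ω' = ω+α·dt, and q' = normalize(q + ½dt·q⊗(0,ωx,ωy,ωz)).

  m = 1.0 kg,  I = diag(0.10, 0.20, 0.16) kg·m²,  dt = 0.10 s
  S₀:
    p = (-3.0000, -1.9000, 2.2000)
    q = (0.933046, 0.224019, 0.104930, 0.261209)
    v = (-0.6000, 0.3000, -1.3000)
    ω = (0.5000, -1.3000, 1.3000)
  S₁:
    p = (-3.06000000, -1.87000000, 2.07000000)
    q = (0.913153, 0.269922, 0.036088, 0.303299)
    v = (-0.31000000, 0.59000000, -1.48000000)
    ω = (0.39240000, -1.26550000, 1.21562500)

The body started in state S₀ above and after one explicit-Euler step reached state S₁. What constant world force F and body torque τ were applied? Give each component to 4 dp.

Δv = v₁−v₀ = (0.29000000, 0.29000000, -0.18000000)
applied force F = (2.9000, 2.9000, -1.8000)
ω₁ − ω₀ = (-0.10760000, 0.03450000, -0.08437500)
gyro term ω₀×Iω₀ = (0.0676, -0.0390, -0.0650)
I·α + gyro = (-0.0400, 0.0300, -0.2000)

F = (2.9000, 2.9000, -1.8000)
τ = (-0.0400, 0.0300, -0.2000)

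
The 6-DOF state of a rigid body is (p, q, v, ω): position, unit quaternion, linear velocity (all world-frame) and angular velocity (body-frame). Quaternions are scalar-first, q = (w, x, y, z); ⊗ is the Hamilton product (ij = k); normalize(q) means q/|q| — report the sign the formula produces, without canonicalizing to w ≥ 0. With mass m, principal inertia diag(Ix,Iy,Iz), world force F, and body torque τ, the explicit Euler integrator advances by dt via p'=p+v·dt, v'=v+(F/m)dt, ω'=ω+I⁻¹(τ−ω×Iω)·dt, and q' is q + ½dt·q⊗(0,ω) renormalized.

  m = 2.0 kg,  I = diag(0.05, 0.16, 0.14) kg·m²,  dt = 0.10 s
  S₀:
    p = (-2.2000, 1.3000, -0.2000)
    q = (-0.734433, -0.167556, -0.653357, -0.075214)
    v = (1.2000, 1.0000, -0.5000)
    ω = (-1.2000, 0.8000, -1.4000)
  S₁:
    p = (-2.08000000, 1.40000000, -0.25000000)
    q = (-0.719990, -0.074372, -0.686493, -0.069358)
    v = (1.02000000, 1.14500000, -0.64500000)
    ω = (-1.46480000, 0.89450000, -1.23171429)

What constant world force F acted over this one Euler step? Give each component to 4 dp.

F = (-3.6000, 2.9000, -2.9000)

Δv = v₁−v₀ = (-0.18000000, 0.14500000, -0.14500000)
applied force F = (-3.6000, 2.9000, -2.9000)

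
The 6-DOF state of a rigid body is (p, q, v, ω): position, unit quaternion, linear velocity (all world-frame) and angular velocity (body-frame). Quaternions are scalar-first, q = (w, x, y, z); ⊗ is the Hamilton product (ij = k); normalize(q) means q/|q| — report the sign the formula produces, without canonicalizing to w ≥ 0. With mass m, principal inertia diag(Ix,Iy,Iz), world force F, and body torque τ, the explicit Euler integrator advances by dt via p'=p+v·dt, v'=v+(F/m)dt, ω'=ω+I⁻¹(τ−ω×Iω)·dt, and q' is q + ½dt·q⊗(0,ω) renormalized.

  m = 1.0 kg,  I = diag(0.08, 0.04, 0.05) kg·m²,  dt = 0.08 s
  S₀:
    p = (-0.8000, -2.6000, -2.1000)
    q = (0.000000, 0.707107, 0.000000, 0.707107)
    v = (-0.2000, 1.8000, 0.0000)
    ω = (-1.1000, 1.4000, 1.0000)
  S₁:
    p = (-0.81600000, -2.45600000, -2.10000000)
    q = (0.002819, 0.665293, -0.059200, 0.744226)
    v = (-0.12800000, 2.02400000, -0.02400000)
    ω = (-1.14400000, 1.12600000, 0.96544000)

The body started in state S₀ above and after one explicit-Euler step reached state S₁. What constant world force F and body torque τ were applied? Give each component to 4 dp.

Δω = ω₁−ω₀ = (-0.04400000, -0.27400000, -0.03456000)
τ = I·(Δω/dt) + ω₀×(Iω₀) = (-0.0300, -0.1700, 0.0400)
v₁ − v₀ = (0.07200000, 0.22400000, -0.02400000)
applied force F = (0.9000, 2.8000, -0.3000)

F = (0.9000, 2.8000, -0.3000)
τ = (-0.0300, -0.1700, 0.0400)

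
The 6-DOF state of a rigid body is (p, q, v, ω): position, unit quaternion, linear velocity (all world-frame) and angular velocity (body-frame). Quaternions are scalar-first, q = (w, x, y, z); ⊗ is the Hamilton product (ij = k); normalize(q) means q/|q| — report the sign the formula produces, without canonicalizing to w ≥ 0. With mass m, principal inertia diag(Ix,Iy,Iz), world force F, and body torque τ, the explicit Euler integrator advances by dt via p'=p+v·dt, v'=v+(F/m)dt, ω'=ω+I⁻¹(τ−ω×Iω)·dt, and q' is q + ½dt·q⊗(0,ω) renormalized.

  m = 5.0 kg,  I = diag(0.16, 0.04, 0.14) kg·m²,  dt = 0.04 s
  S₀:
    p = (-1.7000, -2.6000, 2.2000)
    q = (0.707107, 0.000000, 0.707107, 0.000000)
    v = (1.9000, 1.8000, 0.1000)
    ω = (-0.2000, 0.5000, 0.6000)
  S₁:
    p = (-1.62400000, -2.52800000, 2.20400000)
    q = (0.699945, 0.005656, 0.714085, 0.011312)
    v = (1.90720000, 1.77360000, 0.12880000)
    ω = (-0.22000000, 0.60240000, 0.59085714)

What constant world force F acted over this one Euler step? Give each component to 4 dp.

F = (0.9000, -3.3000, 3.6000)

velocity change Δv = (0.00720000, -0.02640000, 0.02880000)
F = m·Δv/dt = (0.9000, -3.3000, 3.6000)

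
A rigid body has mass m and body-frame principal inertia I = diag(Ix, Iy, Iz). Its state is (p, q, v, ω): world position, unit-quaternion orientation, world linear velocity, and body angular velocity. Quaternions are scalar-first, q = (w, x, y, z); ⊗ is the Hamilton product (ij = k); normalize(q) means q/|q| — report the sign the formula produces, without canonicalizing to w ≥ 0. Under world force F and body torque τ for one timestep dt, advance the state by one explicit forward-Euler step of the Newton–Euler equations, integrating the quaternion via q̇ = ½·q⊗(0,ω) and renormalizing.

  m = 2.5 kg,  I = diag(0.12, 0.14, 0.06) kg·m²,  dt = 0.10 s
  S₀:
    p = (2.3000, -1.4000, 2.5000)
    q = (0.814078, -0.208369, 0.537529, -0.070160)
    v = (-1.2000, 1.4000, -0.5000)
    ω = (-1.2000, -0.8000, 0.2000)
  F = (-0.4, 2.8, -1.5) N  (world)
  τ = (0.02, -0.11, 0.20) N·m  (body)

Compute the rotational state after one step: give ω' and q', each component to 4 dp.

ω' = (-1.1940, -0.8683, 0.5013)
q' = (0.8216, -0.2540, 0.5099, -0.0214)

(τ − ω×Iω)/I = (0.0600, -0.6829, 3.0133)
new body rate ω' = (-1.1940, -0.8683, 0.5013)
2q̇ = q⊗(0,ω) = (0.1940124, -0.9255158, -0.5253966, 0.9745456)
updated quaternion q' = (0.8216, -0.2540, 0.5099, -0.0214)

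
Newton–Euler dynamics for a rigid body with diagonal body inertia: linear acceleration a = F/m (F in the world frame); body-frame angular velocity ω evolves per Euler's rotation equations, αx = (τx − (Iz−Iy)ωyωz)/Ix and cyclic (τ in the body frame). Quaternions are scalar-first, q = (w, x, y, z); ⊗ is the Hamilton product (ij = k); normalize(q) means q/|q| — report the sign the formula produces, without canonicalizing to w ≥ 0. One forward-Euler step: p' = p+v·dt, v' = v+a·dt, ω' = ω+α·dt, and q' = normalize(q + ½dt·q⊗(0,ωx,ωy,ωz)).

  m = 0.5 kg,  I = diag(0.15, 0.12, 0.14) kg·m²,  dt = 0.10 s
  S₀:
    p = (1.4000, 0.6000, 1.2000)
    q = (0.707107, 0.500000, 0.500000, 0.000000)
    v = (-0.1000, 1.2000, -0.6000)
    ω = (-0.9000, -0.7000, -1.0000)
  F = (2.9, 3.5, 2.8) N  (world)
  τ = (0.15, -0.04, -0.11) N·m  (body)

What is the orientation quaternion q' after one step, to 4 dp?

q⊗(0,ω) = (0.8000000, -1.1363963, 0.0050251, -0.6071070)
updated quaternion q' = (0.7450, 0.4419, 0.4988, -0.0303)

q' = (0.7450, 0.4419, 0.4988, -0.0303)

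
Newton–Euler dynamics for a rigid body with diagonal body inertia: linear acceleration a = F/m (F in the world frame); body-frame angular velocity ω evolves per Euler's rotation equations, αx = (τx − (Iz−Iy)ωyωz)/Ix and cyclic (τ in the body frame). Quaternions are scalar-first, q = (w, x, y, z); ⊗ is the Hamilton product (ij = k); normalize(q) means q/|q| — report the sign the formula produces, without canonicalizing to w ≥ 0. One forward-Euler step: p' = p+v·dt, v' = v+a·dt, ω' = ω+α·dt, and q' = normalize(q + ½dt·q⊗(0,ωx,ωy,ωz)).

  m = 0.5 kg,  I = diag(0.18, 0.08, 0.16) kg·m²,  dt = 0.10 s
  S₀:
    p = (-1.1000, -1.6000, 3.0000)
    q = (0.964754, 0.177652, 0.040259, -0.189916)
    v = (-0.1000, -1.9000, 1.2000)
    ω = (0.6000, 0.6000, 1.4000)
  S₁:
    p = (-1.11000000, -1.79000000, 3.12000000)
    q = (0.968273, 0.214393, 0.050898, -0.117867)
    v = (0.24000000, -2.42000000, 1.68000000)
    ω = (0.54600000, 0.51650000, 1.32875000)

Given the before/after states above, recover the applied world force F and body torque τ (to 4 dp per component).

F = (1.7000, -2.6000, 2.4000)
τ = (-0.0300, -0.0500, -0.1500)

ω₁ − ω₀ = (-0.05400000, -0.08350000, -0.07125000)
precession coupling = (0.0672, 0.0168, -0.0360)
applied torque τ = (-0.0300, -0.0500, -0.1500)
velocity change Δv = (0.34000000, -0.52000000, 0.48000000)
F = m·Δv/dt = (1.7000, -2.6000, 2.4000)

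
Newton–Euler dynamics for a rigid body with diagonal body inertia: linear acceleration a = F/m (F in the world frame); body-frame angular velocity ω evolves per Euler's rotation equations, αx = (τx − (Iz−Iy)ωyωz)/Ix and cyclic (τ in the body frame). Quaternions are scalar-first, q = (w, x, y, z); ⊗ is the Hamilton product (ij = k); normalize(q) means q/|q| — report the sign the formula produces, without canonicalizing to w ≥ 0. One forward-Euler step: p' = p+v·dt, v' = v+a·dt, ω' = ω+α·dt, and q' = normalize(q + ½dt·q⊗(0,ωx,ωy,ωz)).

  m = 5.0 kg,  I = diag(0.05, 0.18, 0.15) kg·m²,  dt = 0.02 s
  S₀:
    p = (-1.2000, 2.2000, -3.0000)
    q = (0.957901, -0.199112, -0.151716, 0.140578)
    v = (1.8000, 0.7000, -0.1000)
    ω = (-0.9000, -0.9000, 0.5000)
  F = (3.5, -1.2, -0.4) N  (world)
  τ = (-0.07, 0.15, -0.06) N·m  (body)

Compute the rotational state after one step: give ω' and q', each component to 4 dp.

ω' = (-0.9334, -0.8883, 0.4780)
q' = (0.9540, -0.2072, -0.1606, 0.1458)

precession coupling ω×(Iω) = (0.0135, 0.0450, 0.1053)
α = I⁻¹(τ − ω×Iω) = (-1.6700, 0.5833, -1.1020)
ω' = ω + α·dt = (-0.9334, -0.8883, 0.4780)
2q̇ = q⊗(0,ω) = (-0.3860342, -0.8114487, -0.8890751, 0.5216069)
q' = normalize(q + ½dt·q⊗(0,ω)) = (0.9540, -0.2072, -0.1606, 0.1458)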